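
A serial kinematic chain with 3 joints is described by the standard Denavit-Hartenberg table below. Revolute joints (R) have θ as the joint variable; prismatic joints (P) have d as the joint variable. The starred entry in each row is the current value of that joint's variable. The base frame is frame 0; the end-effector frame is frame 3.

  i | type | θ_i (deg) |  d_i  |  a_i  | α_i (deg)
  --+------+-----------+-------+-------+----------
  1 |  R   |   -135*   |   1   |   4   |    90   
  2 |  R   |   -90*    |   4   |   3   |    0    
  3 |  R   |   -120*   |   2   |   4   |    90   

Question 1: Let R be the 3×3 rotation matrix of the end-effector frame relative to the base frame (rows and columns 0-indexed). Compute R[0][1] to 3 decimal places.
End-effector y-axis (col 1 of R) = (-0.7071,0.7071,0.0000)
R[0][1] = -0.7071

-0.707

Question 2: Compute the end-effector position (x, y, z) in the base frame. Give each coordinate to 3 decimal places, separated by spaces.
after link 1: o_1 = (-2.8284, -2.8284, 1.0000)
after link 2: o_2 = (-5.6569, -0.0000, -2.0000)
after link 3: o_3 = (-4.6216, 3.8637, -0.0000)

-4.622 3.864 -0.000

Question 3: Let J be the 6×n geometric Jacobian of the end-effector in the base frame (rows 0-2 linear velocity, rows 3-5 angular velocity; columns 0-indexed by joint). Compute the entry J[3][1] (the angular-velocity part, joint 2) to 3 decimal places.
axis z_1 = (-0.7071,0.7071,0.0000); lever o_n−o_1 = (-1.7932,6.6921,-1.0000)
cross product → J_v[:, 1] = (-0.7071,-0.7071,-3.4641)
J_ω[:, 1] = z_1
entry J[3][1] = -0.7071

-0.707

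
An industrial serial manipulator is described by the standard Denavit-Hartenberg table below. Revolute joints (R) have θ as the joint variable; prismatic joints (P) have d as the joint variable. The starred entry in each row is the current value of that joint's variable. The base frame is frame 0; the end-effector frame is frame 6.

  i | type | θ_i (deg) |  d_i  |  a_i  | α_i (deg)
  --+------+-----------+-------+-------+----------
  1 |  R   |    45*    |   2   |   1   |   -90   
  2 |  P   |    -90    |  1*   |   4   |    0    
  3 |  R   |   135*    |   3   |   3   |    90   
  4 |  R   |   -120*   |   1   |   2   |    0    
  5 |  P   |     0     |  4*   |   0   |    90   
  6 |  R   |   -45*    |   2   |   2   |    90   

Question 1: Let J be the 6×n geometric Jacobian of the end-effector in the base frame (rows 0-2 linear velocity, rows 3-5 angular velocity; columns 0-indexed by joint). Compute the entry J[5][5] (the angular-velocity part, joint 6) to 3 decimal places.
axis z_5 = (-0.7866,-0.0795,0.6124); lever o_n−o_5 = (-1.7678,-2.0856,0.7247)
cross product → J_v[:, 5] = (1.2196,-0.5125,1.5000)
J_ω[:, 5] = z_5
entry J[5][5] = 0.6124

0.612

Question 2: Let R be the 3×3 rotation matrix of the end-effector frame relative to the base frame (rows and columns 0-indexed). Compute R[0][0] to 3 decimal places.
End-effector x-axis (col 0 of R) = (-0.0973,-0.9633,-0.2500)
R[0][0] = -0.0973

-0.097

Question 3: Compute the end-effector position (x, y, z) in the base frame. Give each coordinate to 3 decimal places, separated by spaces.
after link 1: o_1 = (0.7071, 0.7071, 2.0000)
after link 2: o_2 = (0.0000, 1.4142, 6.0000)
after link 3: o_3 = (-0.6213, 5.0355, 3.8787)
after link 4: o_4 = (0.6034, 3.8108, 5.2929)
after link 5: o_5 = (2.6034, 5.8108, 8.1213)
after link 6: o_6 = (0.8357, 3.7252, 8.8461)

0.836 3.725 8.846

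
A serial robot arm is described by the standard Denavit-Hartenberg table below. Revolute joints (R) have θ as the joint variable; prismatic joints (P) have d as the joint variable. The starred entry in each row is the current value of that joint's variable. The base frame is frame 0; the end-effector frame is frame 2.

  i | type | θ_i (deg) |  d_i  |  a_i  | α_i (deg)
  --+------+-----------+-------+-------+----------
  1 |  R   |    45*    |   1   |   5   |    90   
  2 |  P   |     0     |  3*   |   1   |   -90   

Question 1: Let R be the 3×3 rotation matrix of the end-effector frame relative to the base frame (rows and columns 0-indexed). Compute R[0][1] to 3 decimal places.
-0.707

End-effector y-axis (col 1 of R) = (-0.7071,0.7071,0.0000)
R[0][1] = -0.7071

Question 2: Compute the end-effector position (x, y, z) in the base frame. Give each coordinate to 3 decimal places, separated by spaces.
after link 1: o_1 = (3.5355, 3.5355, 1.0000)
after link 2: o_2 = (6.3640, 2.1213, 1.0000)

6.364 2.121 1.000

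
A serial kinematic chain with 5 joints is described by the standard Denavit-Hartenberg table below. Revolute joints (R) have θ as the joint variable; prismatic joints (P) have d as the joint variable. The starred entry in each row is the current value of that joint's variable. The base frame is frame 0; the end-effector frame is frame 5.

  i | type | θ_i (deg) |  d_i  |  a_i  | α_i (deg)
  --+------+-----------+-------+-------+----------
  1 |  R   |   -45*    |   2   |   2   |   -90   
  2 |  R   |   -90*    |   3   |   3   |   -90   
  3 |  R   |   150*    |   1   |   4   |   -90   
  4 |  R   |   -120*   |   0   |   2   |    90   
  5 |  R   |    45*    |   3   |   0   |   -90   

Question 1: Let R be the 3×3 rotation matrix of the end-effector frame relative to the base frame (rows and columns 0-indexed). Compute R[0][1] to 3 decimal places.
0.047

End-effector y-axis (col 1 of R) = (0.0474,-0.6597,-0.7500)
R[0][1] = 0.0474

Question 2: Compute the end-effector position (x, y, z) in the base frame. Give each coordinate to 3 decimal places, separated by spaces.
4.265 -0.306 4.652

after link 1: o_1 = (1.4142, -1.4142, 2.0000)
after link 2: o_2 = (3.5355, 0.7071, 5.0000)
after link 3: o_3 = (2.8284, -1.4142, 1.5359)
after link 4: o_4 = (4.4067, -2.2854, 2.4019)
after link 5: o_5 = (4.2646, -0.3062, 4.6519)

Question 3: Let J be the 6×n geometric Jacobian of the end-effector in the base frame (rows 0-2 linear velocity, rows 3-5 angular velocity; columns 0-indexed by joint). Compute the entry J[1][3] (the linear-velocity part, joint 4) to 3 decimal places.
axis z_3 = (0.6124,0.6124,-0.5000); lever o_n−o_3 = (1.4362,1.1080,3.1160)
cross product → J_v[:, 3] = (2.4622,-2.6263,-0.2010)
J_ω[:, 3] = z_3
entry J[1][3] = -2.6263

-2.626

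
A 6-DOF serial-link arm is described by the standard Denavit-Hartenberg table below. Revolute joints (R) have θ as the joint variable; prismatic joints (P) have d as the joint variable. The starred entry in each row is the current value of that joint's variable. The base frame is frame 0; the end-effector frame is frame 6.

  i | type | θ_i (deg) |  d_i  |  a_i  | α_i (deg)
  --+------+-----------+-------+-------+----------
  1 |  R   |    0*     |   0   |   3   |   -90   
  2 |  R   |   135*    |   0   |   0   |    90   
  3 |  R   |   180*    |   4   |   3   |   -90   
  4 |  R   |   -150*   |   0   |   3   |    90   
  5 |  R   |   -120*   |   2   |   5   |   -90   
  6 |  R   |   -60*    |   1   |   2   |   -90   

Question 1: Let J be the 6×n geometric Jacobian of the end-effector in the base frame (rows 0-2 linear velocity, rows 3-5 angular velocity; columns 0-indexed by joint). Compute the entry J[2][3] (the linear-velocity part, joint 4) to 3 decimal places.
-3.829

axis z_3 = (0.0000,-1.0000,-0.0000); lever o_n−o_3 = (-3.8290,5.6962,0.1294)
cross product → J_v[:, 3] = (-0.1294,0.0000,-3.8290)
J_ω[:, 3] = z_3
entry J[2][3] = -3.8290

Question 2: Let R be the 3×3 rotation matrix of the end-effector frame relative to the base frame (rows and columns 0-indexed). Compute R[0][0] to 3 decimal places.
-0.772

End-effector x-axis (col 0 of R) = (-0.7718,0.4330,0.4656)
R[0][0] = -0.7718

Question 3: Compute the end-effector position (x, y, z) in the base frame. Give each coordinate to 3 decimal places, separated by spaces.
after link 1: o_1 = (3.0000, 0.0000, 0.0000)
after link 2: o_2 = (3.0000, 0.0000, 0.0000)
after link 3: o_3 = (7.9497, 0.0000, -0.7071)
after link 4: o_4 = (7.1733, 0.0000, -3.6049)
after link 5: o_5 = (5.8885, 4.3301, -0.6724)
after link 6: o_6 = (4.1207, 5.6962, -0.5777)

4.121 5.696 -0.578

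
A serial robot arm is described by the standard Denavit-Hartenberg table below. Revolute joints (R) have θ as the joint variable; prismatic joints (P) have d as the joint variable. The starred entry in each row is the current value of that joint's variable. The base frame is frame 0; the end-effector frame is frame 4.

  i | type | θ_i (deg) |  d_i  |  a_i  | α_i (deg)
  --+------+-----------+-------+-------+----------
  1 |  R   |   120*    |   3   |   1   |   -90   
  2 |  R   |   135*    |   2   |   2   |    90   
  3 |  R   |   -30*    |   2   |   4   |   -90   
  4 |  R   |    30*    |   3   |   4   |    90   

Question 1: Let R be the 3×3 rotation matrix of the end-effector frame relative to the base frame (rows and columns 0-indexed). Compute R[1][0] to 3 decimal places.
-0.549

End-effector x-axis (col 0 of R) = (0.8169,-0.5490,-0.1768)
R[1][0] = -0.5490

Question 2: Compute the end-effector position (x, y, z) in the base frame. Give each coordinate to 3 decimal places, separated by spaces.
2.273 -5.669 -4.046

after link 1: o_1 = (-0.5000, 0.8660, 3.0000)
after link 2: o_2 = (-1.5249, -1.3587, 1.5858)
after link 3: o_3 = (0.7247, -1.2553, -2.2779)
after link 4: o_4 = (2.2728, -5.6687, -4.0457)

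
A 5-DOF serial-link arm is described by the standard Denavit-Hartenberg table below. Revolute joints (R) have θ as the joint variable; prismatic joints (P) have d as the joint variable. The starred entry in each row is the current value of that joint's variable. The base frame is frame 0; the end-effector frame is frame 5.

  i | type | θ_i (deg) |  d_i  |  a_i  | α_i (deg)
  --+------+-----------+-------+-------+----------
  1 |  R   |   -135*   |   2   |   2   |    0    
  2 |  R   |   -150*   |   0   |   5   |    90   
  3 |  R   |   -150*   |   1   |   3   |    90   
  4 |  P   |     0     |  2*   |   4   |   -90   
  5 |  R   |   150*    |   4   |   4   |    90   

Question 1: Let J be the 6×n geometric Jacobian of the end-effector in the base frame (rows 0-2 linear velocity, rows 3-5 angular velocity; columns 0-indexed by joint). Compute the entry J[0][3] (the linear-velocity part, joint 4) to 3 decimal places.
-0.129

prismatic axis z_3 = (-0.1294,-0.4830,0.8660)
J_v[:, 3] = z_3; J_ω[:, 3] = (0,0,0)
entry J[0][3] = -0.1294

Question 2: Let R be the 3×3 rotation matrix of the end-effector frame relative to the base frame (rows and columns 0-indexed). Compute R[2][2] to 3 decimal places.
End-effector z-axis (col 2 of R) = (0.0000,-0.0000,-1.0000)
R[2][2] = -1.0000

-1.000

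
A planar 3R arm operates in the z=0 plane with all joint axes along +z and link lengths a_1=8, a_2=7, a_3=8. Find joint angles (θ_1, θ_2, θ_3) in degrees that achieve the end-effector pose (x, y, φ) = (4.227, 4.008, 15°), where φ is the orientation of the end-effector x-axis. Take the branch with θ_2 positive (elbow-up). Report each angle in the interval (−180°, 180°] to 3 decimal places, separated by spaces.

90.008 149.999 134.994

wrist centre = target − a_3·(cos φ, sin φ) = (-3.5004, 1.9374)
cos θ_2 = (16.0065−8²−7²)/(2·8·7) = -0.8660; θ_2 = 149.9986° (elbow-up)
β = atan2(1.9374,-3.5004) = 151.0358°; ψ = atan2(3.5002,1.9379) = 61.0283°
θ_1 = β − ψ = 90.0076°
θ_3 = φ − θ_1 − θ_2 = 134.9939° (wrapped to (-180°,180°])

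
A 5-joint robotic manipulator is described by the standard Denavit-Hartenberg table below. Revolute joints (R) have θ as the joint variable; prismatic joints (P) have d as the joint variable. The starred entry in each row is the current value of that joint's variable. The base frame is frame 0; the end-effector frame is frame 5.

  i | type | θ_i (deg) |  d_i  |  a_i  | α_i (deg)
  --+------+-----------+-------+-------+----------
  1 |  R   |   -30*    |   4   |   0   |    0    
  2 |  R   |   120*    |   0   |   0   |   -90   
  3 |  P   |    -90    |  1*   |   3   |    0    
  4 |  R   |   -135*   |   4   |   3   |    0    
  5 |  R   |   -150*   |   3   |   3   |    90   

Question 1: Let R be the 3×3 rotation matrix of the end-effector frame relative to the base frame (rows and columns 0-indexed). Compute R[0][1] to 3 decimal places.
End-effector y-axis (col 1 of R) = (-1.0000,0.0000,0.0000)
R[0][1] = -1.0000

-1.000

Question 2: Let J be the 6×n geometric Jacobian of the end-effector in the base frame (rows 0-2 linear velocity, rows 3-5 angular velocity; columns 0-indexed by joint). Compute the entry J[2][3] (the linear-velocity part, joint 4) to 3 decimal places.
axis z_3 = (-1.0000,0.0000,0.0000); lever o_n−o_3 = (-7.0000,0.7765,-1.3449)
cross product → J_v[:, 3] = (-0.0000,-1.3449,-0.7765)
J_ω[:, 3] = z_3
entry J[2][3] = -0.7765

-0.776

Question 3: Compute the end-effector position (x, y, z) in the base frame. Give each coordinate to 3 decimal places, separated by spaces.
-8.000 0.776 5.655

after link 1: o_1 = (0.0000, 0.0000, 4.0000)
after link 2: o_2 = (0.0000, 0.0000, 4.0000)
after link 3: o_3 = (-1.0000, 0.0000, 7.0000)
after link 4: o_4 = (-5.0000, -2.1213, 4.8787)
after link 5: o_5 = (-8.0000, 0.7765, 5.6551)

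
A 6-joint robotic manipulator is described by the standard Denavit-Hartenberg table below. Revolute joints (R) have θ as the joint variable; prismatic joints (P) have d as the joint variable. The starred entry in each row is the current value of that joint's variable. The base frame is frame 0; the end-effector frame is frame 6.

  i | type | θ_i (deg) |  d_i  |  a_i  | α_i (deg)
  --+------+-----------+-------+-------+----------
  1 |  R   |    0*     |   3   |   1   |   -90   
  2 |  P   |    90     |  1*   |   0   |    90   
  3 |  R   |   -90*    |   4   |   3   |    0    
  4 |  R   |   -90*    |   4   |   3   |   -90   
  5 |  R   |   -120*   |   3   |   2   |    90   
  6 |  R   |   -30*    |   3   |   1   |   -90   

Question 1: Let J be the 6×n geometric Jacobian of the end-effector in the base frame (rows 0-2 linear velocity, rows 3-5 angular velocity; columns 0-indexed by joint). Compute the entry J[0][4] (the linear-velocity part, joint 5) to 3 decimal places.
axis z_4 = (0.0000,-1.0000,-0.0000); lever o_n−o_4 = (0.9821,-2.5000,-4.0311)
cross product → J_v[:, 4] = (4.0311,0.0000,0.9821)
J_ω[:, 4] = z_4
entry J[0][4] = 4.0311

4.031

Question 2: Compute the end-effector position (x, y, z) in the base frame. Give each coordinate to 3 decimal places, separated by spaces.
after link 1: o_1 = (1.0000, 0.0000, 3.0000)
after link 2: o_2 = (1.0000, 1.0000, 3.0000)
after link 3: o_3 = (5.0000, -2.0000, 3.0000)
after link 4: o_4 = (9.0000, -2.0000, 6.0000)
after link 5: o_5 = (10.7321, -5.0000, 5.0000)
after link 6: o_6 = (9.9821, -4.5000, 1.9689)

9.982 -4.500 1.969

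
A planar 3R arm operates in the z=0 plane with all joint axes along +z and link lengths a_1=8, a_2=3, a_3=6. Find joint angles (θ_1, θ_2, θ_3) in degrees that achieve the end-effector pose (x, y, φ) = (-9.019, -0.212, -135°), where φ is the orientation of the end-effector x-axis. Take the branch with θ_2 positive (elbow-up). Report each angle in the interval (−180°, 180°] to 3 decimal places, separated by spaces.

119.998 134.999 -29.996

wrist centre = target − a_3·(cos φ, sin φ) = (-4.7764, 4.0306)
cos θ_2 = (39.0597−8²−3²)/(2·8·3) = -0.7071; θ_2 = 134.9987° (elbow-up)
β = atan2(4.0306,-4.7764) = 139.8399°; ψ = atan2(2.1214,5.8787) = 19.8422°
θ_1 = β − ψ = 119.9976°
θ_3 = φ − θ_1 − θ_2 = -29.9963° (wrapped to (-180°,180°])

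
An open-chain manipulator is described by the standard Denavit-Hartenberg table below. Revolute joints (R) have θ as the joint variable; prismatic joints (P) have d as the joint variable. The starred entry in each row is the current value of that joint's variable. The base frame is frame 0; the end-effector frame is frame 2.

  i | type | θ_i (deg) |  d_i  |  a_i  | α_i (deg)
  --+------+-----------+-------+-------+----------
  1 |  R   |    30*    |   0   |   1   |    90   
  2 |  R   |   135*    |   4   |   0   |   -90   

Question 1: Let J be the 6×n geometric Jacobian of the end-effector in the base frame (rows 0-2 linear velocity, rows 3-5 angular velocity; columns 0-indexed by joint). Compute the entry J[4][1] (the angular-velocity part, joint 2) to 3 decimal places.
-0.866

axis z_1 = (0.5000,-0.8660,0.0000); lever o_n−o_1 = (2.0000,-3.4641,0.0000)
cross product → J_v[:, 1] = (0.0000,0.0000,-0.0000)
J_ω[:, 1] = z_1
entry J[4][1] = -0.8660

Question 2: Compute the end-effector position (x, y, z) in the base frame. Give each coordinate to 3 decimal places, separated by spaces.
2.866 -2.964 0.000

after link 1: o_1 = (0.8660, 0.5000, 0.0000)
after link 2: o_2 = (2.8660, -2.9641, 0.0000)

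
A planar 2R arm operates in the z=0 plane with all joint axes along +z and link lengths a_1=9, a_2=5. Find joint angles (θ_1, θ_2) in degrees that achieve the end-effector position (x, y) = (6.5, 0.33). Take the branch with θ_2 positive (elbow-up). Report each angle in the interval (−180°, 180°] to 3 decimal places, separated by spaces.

cos θ_2 = (42.3589−9²−5²)/(2·9·5) = -0.7071; θ_2 = 135.0013° (elbow-up)
β = atan2(0.3300,6.5000) = 2.9064°; ψ = atan2(3.5355,5.4644) = 32.9028°
θ_1 = β − ψ = -29.9965°

-29.996 135.001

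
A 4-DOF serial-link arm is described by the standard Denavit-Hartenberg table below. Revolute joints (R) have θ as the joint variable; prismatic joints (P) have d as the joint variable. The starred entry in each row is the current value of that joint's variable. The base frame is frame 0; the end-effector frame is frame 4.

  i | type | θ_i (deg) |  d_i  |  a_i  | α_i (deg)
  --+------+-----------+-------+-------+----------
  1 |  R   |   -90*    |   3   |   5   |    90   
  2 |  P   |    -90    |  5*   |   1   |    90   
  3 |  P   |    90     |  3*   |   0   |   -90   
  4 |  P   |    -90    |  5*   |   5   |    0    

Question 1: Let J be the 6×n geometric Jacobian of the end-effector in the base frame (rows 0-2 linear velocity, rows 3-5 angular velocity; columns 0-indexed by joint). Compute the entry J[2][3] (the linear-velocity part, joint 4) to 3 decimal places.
1.000

prismatic axis z_3 = (-0.0000,0.0000,1.0000)
J_v[:, 3] = z_3; J_ω[:, 3] = (0,0,0)
entry J[2][3] = 1.0000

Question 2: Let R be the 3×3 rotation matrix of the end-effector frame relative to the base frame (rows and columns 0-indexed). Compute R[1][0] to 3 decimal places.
End-effector x-axis (col 0 of R) = (-0.0000,1.0000,-0.0000)
R[1][0] = 1.0000

1.000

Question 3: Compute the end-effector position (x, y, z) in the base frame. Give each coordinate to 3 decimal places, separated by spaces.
after link 1: o_1 = (0.0000, -5.0000, 3.0000)
after link 2: o_2 = (-5.0000, -5.0000, 2.0000)
after link 3: o_3 = (-5.0000, -2.0000, 2.0000)
after link 4: o_4 = (-5.0000, 3.0000, 7.0000)

-5.000 3.000 7.000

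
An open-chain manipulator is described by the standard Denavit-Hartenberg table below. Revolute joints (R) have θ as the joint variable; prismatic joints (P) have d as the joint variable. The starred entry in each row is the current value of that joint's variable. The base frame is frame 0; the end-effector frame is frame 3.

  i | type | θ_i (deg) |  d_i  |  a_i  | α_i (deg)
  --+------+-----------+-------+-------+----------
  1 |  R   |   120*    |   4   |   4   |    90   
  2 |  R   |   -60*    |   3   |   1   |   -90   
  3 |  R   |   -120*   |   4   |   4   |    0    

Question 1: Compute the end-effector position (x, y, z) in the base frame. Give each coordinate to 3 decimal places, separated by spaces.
after link 1: o_1 = (-2.0000, 3.4641, 4.0000)
after link 2: o_2 = (0.3481, 5.3971, 3.1340)
after link 3: o_3 = (2.1160, 9.2631, 6.8660)

2.116 9.263 6.866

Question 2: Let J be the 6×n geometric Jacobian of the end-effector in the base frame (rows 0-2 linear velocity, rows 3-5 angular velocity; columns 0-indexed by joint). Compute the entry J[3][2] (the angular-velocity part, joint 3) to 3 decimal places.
axis z_2 = (-0.4330,0.7500,0.5000); lever o_n−o_2 = (1.7679,3.8660,3.7321)
cross product → J_v[:, 2] = (0.8660,2.5000,-3.0000)
J_ω[:, 2] = z_2
entry J[3][2] = -0.4330

-0.433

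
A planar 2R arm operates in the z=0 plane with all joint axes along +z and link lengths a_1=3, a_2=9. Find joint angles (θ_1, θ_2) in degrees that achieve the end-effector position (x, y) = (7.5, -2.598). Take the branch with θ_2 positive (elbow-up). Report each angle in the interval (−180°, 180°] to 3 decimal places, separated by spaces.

-120.000 120.000

cos θ_2 = (62.9996−3²−9²)/(2·3·9) = -0.5000; θ_2 = 120.0005° (elbow-up)
β = atan2(-2.5980,7.5000) = -19.1061°; ψ = atan2(7.7942,-1.5001) = 100.8939°
θ_1 = β − ψ = -120.0000°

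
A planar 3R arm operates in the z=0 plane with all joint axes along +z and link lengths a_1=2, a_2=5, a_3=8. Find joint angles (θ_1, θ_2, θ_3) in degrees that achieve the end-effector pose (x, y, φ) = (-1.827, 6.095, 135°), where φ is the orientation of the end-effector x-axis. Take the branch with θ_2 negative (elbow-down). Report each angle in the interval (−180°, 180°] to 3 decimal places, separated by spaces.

wrist centre = target − a_3·(cos φ, sin φ) = (3.8299, 0.4381)
cos θ_2 = (14.8598−2²−5²)/(2·2·5) = -0.7070; θ_2 = -134.9923° (elbow-down)
β = atan2(0.4381,3.8299) = 6.5264°; ψ = atan2(-3.5360,-1.5351) = -113.4668°
θ_1 = β − ψ = 119.9932°
θ_3 = φ − θ_1 − θ_2 = 149.9992° (wrapped to (-180°,180°])

119.993 -134.992 149.999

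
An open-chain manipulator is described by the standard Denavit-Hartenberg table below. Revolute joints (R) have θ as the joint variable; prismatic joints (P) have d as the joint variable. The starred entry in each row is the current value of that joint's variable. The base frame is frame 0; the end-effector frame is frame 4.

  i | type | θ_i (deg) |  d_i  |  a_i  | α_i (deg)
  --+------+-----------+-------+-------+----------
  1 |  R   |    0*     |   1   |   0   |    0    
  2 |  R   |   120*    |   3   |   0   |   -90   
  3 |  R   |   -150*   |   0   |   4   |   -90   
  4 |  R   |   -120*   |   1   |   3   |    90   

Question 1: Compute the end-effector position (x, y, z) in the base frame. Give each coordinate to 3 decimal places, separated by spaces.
after link 1: o_1 = (0.0000, 0.0000, 1.0000)
after link 2: o_2 = (0.0000, 0.0000, 4.0000)
after link 3: o_3 = (1.7321, -3.0000, 6.0000)
after link 4: o_4 = (-1.4175, -2.7410, 6.1160)

-1.417 -2.741 6.116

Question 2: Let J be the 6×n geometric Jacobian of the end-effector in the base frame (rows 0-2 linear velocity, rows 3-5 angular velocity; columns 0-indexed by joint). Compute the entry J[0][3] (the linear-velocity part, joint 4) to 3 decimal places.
axis z_3 = (-0.2500,0.4330,0.8660); lever o_n−o_3 = (-3.1495,0.2590,0.1160)
cross product → J_v[:, 3] = (-0.1740,-2.6986,1.2990)
J_ω[:, 3] = z_3
entry J[0][3] = -0.1740

-0.174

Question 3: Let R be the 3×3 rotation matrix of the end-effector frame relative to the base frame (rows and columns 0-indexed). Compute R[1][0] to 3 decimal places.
-0.058

End-effector x-axis (col 0 of R) = (-0.9665,-0.0580,-0.2500)
R[1][0] = -0.0580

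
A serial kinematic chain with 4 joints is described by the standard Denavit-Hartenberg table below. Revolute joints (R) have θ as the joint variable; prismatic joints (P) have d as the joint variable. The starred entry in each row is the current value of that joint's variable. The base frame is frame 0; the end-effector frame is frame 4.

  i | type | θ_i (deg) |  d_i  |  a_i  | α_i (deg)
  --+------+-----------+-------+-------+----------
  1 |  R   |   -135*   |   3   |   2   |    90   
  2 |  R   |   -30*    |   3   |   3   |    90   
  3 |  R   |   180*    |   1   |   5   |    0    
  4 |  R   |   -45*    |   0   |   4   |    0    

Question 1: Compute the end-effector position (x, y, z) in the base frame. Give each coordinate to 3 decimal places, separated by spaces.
after link 1: o_1 = (-1.4142, -1.4142, 3.0000)
after link 2: o_2 = (-5.3727, -1.1300, 1.5000)
after link 3: o_3 = (-1.9572, 2.2854, 3.1340)
after link 4: o_4 = (-2.2252, 6.0175, 4.5482)

-2.225 6.017 4.548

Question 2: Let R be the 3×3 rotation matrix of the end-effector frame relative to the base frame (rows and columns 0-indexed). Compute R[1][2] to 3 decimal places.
0.354

End-effector z-axis (col 2 of R) = (0.3536,0.3536,-0.8660)
R[1][2] = 0.3536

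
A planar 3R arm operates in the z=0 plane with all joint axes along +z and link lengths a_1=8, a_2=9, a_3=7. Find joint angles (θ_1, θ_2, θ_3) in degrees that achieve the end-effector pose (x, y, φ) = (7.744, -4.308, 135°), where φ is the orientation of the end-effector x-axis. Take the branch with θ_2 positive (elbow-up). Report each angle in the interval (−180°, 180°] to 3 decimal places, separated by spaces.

wrist centre = target − a_3·(cos φ, sin φ) = (12.6937, -9.2577)
cos θ_2 = (246.8371−8²−9²)/(2·8·9) = 0.7072; θ_2 = 44.9923° (elbow-up)
β = atan2(-9.2577,12.6937) = -36.1039°; ψ = atan2(6.3631,14.3648) = 23.8916°
θ_1 = β − ψ = -59.9955°
θ_3 = φ − θ_1 − θ_2 = 150.0032° (wrapped to (-180°,180°])

-59.995 44.992 150.003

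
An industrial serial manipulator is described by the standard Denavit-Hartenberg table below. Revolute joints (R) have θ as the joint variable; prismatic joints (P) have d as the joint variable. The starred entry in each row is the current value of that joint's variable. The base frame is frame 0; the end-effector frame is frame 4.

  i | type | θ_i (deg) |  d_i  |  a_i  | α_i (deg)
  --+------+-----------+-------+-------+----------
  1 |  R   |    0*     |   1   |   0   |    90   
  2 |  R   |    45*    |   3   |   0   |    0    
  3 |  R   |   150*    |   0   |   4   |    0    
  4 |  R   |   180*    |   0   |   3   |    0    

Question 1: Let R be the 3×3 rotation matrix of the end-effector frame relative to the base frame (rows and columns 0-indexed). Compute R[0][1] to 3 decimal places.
End-effector y-axis (col 1 of R) = (-0.2588,0.0000,0.9659)
R[0][1] = -0.2588

-0.259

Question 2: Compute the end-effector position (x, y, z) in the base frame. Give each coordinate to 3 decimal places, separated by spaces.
after link 1: o_1 = (0.0000, 0.0000, 1.0000)
after link 2: o_2 = (0.0000, -3.0000, 1.0000)
after link 3: o_3 = (-3.8637, -3.0000, -0.0353)
after link 4: o_4 = (-0.9659, -3.0000, 0.7412)

-0.966 -3.000 0.741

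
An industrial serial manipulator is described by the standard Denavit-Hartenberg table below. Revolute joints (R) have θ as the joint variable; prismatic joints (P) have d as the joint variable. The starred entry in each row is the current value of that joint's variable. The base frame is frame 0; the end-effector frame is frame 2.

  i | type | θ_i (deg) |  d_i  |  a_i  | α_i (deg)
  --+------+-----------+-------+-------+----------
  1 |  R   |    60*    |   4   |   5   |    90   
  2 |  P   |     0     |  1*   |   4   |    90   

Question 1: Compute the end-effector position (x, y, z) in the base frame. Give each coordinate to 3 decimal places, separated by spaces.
5.366 7.294 4.000

after link 1: o_1 = (2.5000, 4.3301, 4.0000)
after link 2: o_2 = (5.3660, 7.2942, 4.0000)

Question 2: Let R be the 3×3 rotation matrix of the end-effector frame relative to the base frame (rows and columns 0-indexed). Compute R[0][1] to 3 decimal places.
0.866

End-effector y-axis (col 1 of R) = (0.8660,-0.5000,0.0000)
R[0][1] = 0.8660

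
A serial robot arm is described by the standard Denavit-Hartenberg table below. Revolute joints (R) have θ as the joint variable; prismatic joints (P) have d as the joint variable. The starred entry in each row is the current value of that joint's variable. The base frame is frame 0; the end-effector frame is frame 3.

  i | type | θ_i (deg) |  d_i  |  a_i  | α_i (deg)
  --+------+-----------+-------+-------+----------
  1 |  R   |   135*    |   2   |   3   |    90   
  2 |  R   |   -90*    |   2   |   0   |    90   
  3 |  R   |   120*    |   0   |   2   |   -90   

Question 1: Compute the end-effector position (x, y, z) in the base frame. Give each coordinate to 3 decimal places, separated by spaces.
0.518 4.760 3.000

after link 1: o_1 = (-2.1213, 2.1213, 2.0000)
after link 2: o_2 = (-0.7071, 3.5355, 2.0000)
after link 3: o_3 = (0.5176, 4.7603, 3.0000)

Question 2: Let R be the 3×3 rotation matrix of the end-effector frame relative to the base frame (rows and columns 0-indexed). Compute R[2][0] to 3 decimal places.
End-effector x-axis (col 0 of R) = (0.6124,0.6124,0.5000)
R[2][0] = 0.5000

0.500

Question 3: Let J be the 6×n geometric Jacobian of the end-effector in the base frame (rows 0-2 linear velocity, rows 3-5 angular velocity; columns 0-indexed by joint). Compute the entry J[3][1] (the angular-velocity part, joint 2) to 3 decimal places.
axis z_1 = (0.7071,0.7071,0.0000); lever o_n−o_1 = (2.6390,2.6390,1.0000)
cross product → J_v[:, 1] = (0.7071,-0.7071,-0.0000)
J_ω[:, 1] = z_1
entry J[3][1] = 0.7071

0.707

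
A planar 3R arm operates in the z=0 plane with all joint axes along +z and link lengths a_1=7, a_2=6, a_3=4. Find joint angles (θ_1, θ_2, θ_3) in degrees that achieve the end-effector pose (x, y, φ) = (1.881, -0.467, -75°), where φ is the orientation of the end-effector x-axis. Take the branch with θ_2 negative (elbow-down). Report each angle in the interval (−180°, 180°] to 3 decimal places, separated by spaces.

wrist centre = target − a_3·(cos φ, sin φ) = (0.8457, 3.3967)
cos θ_2 = (12.2528−7²−6²)/(2·7·6) = -0.8660; θ_2 = -150.0014° (elbow-down)
β = atan2(3.3967,0.8457) = 76.0186°; ψ = atan2(-2.9999,1.8038) = -58.9822°
θ_1 = β − ψ = 135.0008°
θ_3 = φ − θ_1 − θ_2 = -59.9994° (wrapped to (-180°,180°])

135.001 -150.001 -59.999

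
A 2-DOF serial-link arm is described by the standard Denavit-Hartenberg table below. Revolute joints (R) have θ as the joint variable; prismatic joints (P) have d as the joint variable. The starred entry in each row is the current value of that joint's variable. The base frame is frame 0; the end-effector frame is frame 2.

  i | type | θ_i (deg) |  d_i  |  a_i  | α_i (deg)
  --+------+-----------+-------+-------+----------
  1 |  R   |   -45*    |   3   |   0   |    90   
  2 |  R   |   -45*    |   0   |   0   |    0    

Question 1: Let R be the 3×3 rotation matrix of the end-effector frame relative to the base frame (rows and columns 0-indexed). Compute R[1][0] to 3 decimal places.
End-effector x-axis (col 0 of R) = (0.5000,-0.5000,-0.7071)
R[1][0] = -0.5000

-0.500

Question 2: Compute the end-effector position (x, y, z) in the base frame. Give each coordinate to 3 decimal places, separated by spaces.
0.000 0.000 3.000

after link 1: o_1 = (0.0000, 0.0000, 3.0000)
after link 2: o_2 = (0.0000, 0.0000, 3.0000)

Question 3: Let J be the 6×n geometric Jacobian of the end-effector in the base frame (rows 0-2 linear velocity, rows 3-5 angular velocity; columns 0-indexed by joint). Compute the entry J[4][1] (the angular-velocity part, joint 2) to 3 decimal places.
axis z_1 = (-0.7071,-0.7071,0.0000); lever o_n−o_1 = (0.0000,0.0000,0.0000)
cross product → J_v[:, 1] = (-0.0000,0.0000,0.0000)
J_ω[:, 1] = z_1
entry J[4][1] = -0.7071

-0.707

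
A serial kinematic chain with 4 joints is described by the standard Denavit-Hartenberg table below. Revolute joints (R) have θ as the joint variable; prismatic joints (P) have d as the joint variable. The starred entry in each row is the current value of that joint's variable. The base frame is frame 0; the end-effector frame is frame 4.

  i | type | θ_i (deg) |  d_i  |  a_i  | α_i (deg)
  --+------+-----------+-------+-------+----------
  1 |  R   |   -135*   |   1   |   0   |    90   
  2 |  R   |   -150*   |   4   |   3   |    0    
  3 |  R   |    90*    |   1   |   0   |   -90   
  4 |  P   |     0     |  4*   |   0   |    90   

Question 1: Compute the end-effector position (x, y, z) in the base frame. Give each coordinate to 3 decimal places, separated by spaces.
-4.148 2.923 1.500

after link 1: o_1 = (0.0000, 0.0000, 1.0000)
after link 2: o_2 = (-0.9913, 4.6655, -0.5000)
after link 3: o_3 = (-1.6984, 5.3727, -0.5000)
after link 4: o_4 = (-4.1479, 2.9232, 1.5000)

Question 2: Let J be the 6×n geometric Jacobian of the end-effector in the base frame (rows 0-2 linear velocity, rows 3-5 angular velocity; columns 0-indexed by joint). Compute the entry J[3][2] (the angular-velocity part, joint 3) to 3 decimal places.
axis z_2 = (-0.7071,0.7071,0.0000); lever o_n−o_2 = (-3.1566,-1.7424,2.0000)
cross product → J_v[:, 2] = (1.4142,1.4142,3.4641)
J_ω[:, 2] = z_2
entry J[3][2] = -0.7071

-0.707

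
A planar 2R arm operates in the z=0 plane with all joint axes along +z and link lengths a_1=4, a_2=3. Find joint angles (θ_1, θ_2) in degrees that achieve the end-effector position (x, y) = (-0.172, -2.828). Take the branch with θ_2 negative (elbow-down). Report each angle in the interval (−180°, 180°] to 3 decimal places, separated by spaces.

cos θ_2 = (8.0272−4²−3²)/(2·4·3) = -0.7072; θ_2 = -135.0077° (elbow-down)
β = atan2(-2.8280,-0.1720) = -93.4805°; ψ = atan2(-2.1210,1.8784) = -48.4718°
θ_1 = β − ψ = -45.0087°

-45.009 -135.008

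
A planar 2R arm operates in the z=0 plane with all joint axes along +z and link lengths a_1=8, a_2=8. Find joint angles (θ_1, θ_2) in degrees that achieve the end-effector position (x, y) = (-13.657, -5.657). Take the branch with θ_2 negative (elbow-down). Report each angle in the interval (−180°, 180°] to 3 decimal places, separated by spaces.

-135.001 -44.996

cos θ_2 = (218.5153−8²−8²)/(2·8·8) = 0.7072; θ_2 = -44.9964° (elbow-down)
β = atan2(-5.6570,-13.6570) = -157.4997°; ψ = atan2(-5.6565,13.6572) = -22.4982°
θ_1 = β − ψ = -135.0015°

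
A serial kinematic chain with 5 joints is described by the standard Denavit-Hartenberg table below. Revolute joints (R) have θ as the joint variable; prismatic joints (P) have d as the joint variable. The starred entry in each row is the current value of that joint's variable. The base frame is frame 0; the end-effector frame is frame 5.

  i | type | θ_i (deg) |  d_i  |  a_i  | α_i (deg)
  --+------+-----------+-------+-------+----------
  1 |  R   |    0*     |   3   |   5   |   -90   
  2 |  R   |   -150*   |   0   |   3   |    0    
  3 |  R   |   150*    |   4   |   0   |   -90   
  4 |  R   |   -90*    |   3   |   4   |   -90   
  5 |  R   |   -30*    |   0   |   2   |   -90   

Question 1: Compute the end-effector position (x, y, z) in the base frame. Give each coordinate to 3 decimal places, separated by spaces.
after link 1: o_1 = (5.0000, 0.0000, 3.0000)
after link 2: o_2 = (2.4019, -0.0000, 4.5000)
after link 3: o_3 = (2.4019, 4.0000, 4.5000)
after link 4: o_4 = (2.4019, 8.0000, 1.5000)
after link 5: o_5 = (2.4019, 9.7321, 0.5000)

2.402 9.732 0.500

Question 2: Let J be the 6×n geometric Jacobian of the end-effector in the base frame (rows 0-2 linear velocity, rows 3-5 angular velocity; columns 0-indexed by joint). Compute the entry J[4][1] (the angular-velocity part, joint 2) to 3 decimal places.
1.000

axis z_1 = (0.0000,1.0000,0.0000); lever o_n−o_1 = (-2.5981,9.7321,-2.5000)
cross product → J_v[:, 1] = (-2.5000,-0.0000,2.5981)
J_ω[:, 1] = z_1
entry J[4][1] = 1.0000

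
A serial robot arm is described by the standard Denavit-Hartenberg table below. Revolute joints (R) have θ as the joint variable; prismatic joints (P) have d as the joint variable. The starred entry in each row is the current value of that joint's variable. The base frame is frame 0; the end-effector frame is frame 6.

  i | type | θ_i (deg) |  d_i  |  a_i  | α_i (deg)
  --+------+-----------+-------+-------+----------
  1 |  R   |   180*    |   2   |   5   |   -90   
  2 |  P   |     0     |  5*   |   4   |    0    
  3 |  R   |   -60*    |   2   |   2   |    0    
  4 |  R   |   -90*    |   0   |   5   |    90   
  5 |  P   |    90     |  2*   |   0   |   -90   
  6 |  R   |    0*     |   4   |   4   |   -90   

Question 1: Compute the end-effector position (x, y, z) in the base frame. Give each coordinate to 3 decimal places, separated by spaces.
-8.134 -11.000 2.500

after link 1: o_1 = (-5.0000, 0.0000, 2.0000)
after link 2: o_2 = (-9.0000, -5.0000, 2.0000)
after link 3: o_3 = (-10.0000, -7.0000, 3.7321)
after link 4: o_4 = (-5.6699, -7.0000, 6.2321)
after link 5: o_5 = (-4.6699, -7.0000, 4.5000)
after link 6: o_6 = (-8.1340, -11.0000, 2.5000)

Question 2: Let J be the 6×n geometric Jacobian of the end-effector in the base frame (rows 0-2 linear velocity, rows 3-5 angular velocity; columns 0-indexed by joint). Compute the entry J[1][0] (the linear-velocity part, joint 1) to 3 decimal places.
axis z_0 = ẑ; lever o_n−o_0 = (-8.1340,-11.0000,2.5000)
cross product → J_v[:, 0] = (11.0000,-8.1340,0.0000)
J_ω[:, 0] = z_0
entry J[1][0] = -8.1340

-8.134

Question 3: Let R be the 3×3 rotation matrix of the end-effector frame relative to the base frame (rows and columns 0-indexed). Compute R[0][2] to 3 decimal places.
End-effector z-axis (col 2 of R) = (-0.5000,0.0000,0.8660)
R[0][2] = -0.5000

-0.500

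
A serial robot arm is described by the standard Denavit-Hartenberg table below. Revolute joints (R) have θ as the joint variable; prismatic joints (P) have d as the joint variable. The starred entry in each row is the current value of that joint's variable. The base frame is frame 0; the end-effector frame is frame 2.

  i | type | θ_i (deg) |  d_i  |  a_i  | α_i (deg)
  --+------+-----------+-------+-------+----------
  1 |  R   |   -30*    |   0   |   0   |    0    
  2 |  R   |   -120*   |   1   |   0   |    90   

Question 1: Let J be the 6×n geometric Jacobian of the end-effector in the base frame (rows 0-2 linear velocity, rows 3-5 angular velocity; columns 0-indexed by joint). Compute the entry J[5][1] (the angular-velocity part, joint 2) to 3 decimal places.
1.000

axis z_1 = (0.0000,0.0000,1.0000); lever o_n−o_1 = (0.0000,0.0000,1.0000)
cross product → J_v[:, 1] = (0.0000,0.0000,0.0000)
J_ω[:, 1] = z_1
entry J[5][1] = 1.0000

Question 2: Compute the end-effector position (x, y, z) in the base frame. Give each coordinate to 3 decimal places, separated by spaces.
0.000 0.000 1.000

after link 1: o_1 = (0.0000, 0.0000, 0.0000)
after link 2: o_2 = (0.0000, 0.0000, 1.0000)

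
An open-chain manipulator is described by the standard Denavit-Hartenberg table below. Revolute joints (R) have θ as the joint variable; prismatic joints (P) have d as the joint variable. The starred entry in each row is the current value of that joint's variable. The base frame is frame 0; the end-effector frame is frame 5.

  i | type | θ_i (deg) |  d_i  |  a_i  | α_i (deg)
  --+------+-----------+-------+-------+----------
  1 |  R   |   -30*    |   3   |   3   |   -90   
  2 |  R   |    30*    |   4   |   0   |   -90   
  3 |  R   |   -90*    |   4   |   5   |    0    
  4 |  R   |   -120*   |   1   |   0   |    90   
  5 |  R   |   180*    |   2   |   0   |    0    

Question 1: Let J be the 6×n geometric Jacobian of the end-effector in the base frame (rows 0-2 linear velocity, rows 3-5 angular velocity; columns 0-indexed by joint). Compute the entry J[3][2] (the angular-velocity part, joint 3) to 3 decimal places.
-0.433

axis z_2 = (-0.4330,0.2500,-0.8660); lever o_n−o_2 = (0.2189,3.6471,-4.8301)
cross product → J_v[:, 2] = (1.9510,-2.2811,-1.6340)
J_ω[:, 2] = z_2
entry J[3][2] = -0.4330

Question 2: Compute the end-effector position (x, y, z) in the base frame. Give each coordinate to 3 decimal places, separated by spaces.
4.817 5.611 -1.830

after link 1: o_1 = (2.5981, -1.5000, 3.0000)
after link 2: o_2 = (4.5981, 1.9641, 3.0000)
after link 3: o_3 = (5.3660, 7.2942, -0.4641)
after link 4: o_4 = (4.9330, 7.5442, -1.3301)
after link 5: o_5 = (4.8170, 5.6112, -1.8301)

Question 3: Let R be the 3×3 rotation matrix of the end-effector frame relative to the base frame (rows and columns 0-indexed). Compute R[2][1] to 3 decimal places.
End-effector y-axis (col 1 of R) = (0.4330,-0.2500,0.8660)
R[2][1] = 0.8660

0.866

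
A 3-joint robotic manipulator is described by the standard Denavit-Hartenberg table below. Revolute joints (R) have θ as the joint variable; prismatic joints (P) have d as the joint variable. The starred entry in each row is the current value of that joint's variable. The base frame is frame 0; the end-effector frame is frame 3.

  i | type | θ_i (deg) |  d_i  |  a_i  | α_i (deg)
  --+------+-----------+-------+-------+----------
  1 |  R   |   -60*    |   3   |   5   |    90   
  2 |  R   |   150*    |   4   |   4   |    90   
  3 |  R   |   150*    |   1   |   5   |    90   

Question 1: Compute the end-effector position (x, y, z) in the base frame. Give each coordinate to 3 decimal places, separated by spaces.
-2.736 -8.261 3.701

after link 1: o_1 = (2.5000, -4.3301, 3.0000)
after link 2: o_2 = (-2.6962, -3.3301, 5.0000)
after link 3: o_3 = (-2.7362, -8.2607, 3.7010)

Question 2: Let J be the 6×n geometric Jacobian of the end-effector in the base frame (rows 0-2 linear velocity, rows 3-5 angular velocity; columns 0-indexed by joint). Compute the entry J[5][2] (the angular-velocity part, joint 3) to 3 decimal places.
axis z_2 = (0.2500,-0.4330,0.8660); lever o_n−o_2 = (-0.0401,-4.9306,-1.2990)
cross product → J_v[:, 2] = (4.8325,0.2901,-1.2500)
J_ω[:, 2] = z_2
entry J[5][2] = 0.8660

0.866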